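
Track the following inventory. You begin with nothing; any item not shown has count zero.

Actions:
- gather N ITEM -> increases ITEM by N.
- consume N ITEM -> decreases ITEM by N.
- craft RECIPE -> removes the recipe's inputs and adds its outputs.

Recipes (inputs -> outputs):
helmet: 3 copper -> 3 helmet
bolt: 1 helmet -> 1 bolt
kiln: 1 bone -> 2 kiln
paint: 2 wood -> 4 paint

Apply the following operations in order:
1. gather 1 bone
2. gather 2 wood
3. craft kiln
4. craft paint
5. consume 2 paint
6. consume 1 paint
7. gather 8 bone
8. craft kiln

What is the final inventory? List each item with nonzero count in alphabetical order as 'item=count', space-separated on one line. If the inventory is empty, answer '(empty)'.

Answer: bone=7 kiln=4 paint=1

Derivation:
After 1 (gather 1 bone): bone=1
After 2 (gather 2 wood): bone=1 wood=2
After 3 (craft kiln): kiln=2 wood=2
After 4 (craft paint): kiln=2 paint=4
After 5 (consume 2 paint): kiln=2 paint=2
After 6 (consume 1 paint): kiln=2 paint=1
After 7 (gather 8 bone): bone=8 kiln=2 paint=1
After 8 (craft kiln): bone=7 kiln=4 paint=1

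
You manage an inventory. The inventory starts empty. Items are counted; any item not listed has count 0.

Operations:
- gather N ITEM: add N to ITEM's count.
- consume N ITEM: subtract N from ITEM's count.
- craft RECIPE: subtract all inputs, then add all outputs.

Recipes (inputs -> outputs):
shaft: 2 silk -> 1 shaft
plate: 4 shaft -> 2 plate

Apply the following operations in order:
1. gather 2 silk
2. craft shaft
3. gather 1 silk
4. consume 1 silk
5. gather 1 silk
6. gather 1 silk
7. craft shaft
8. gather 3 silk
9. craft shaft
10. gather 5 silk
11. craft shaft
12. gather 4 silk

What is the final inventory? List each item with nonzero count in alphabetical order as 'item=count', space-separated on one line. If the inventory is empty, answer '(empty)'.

After 1 (gather 2 silk): silk=2
After 2 (craft shaft): shaft=1
After 3 (gather 1 silk): shaft=1 silk=1
After 4 (consume 1 silk): shaft=1
After 5 (gather 1 silk): shaft=1 silk=1
After 6 (gather 1 silk): shaft=1 silk=2
After 7 (craft shaft): shaft=2
After 8 (gather 3 silk): shaft=2 silk=3
After 9 (craft shaft): shaft=3 silk=1
After 10 (gather 5 silk): shaft=3 silk=6
After 11 (craft shaft): shaft=4 silk=4
After 12 (gather 4 silk): shaft=4 silk=8

Answer: shaft=4 silk=8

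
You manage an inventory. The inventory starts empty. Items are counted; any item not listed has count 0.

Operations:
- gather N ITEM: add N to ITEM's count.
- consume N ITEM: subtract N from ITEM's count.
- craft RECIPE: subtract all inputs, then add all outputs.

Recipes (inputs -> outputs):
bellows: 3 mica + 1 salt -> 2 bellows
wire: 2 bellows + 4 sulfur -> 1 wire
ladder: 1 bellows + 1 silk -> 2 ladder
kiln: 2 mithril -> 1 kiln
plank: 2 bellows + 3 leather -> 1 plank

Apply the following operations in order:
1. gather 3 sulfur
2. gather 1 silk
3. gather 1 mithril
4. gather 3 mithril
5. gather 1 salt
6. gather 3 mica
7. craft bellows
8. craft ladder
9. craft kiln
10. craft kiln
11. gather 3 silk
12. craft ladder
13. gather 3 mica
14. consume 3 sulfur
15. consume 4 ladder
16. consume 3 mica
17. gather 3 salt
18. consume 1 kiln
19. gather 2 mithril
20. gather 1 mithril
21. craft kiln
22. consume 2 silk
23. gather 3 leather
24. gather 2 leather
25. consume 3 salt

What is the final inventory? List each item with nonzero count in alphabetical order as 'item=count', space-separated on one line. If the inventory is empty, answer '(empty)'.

Answer: kiln=2 leather=5 mithril=1

Derivation:
After 1 (gather 3 sulfur): sulfur=3
After 2 (gather 1 silk): silk=1 sulfur=3
After 3 (gather 1 mithril): mithril=1 silk=1 sulfur=3
After 4 (gather 3 mithril): mithril=4 silk=1 sulfur=3
After 5 (gather 1 salt): mithril=4 salt=1 silk=1 sulfur=3
After 6 (gather 3 mica): mica=3 mithril=4 salt=1 silk=1 sulfur=3
After 7 (craft bellows): bellows=2 mithril=4 silk=1 sulfur=3
After 8 (craft ladder): bellows=1 ladder=2 mithril=4 sulfur=3
After 9 (craft kiln): bellows=1 kiln=1 ladder=2 mithril=2 sulfur=3
After 10 (craft kiln): bellows=1 kiln=2 ladder=2 sulfur=3
After 11 (gather 3 silk): bellows=1 kiln=2 ladder=2 silk=3 sulfur=3
After 12 (craft ladder): kiln=2 ladder=4 silk=2 sulfur=3
After 13 (gather 3 mica): kiln=2 ladder=4 mica=3 silk=2 sulfur=3
After 14 (consume 3 sulfur): kiln=2 ladder=4 mica=3 silk=2
After 15 (consume 4 ladder): kiln=2 mica=3 silk=2
After 16 (consume 3 mica): kiln=2 silk=2
After 17 (gather 3 salt): kiln=2 salt=3 silk=2
After 18 (consume 1 kiln): kiln=1 salt=3 silk=2
After 19 (gather 2 mithril): kiln=1 mithril=2 salt=3 silk=2
After 20 (gather 1 mithril): kiln=1 mithril=3 salt=3 silk=2
After 21 (craft kiln): kiln=2 mithril=1 salt=3 silk=2
After 22 (consume 2 silk): kiln=2 mithril=1 salt=3
After 23 (gather 3 leather): kiln=2 leather=3 mithril=1 salt=3
After 24 (gather 2 leather): kiln=2 leather=5 mithril=1 salt=3
After 25 (consume 3 salt): kiln=2 leather=5 mithril=1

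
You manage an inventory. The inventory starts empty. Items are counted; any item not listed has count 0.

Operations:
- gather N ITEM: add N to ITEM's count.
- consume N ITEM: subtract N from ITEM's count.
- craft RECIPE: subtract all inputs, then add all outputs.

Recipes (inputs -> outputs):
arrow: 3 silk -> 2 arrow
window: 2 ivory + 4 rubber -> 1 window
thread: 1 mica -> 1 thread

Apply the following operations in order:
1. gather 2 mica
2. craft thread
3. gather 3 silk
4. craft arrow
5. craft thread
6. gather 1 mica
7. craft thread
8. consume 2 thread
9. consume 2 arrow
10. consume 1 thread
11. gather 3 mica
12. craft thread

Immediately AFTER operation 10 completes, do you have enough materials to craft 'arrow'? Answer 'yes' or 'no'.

Answer: no

Derivation:
After 1 (gather 2 mica): mica=2
After 2 (craft thread): mica=1 thread=1
After 3 (gather 3 silk): mica=1 silk=3 thread=1
After 4 (craft arrow): arrow=2 mica=1 thread=1
After 5 (craft thread): arrow=2 thread=2
After 6 (gather 1 mica): arrow=2 mica=1 thread=2
After 7 (craft thread): arrow=2 thread=3
After 8 (consume 2 thread): arrow=2 thread=1
After 9 (consume 2 arrow): thread=1
After 10 (consume 1 thread): (empty)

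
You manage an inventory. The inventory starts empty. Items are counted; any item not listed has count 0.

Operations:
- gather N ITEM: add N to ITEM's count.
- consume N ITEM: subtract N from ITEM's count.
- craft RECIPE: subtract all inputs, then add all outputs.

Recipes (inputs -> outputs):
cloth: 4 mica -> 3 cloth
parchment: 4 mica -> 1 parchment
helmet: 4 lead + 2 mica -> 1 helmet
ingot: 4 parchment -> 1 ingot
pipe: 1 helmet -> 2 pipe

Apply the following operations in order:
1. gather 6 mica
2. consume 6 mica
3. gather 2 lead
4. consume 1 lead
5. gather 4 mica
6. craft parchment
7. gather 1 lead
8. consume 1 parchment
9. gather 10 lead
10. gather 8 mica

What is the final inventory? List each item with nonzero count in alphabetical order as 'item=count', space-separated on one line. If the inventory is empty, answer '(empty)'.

Answer: lead=12 mica=8

Derivation:
After 1 (gather 6 mica): mica=6
After 2 (consume 6 mica): (empty)
After 3 (gather 2 lead): lead=2
After 4 (consume 1 lead): lead=1
After 5 (gather 4 mica): lead=1 mica=4
After 6 (craft parchment): lead=1 parchment=1
After 7 (gather 1 lead): lead=2 parchment=1
After 8 (consume 1 parchment): lead=2
After 9 (gather 10 lead): lead=12
After 10 (gather 8 mica): lead=12 mica=8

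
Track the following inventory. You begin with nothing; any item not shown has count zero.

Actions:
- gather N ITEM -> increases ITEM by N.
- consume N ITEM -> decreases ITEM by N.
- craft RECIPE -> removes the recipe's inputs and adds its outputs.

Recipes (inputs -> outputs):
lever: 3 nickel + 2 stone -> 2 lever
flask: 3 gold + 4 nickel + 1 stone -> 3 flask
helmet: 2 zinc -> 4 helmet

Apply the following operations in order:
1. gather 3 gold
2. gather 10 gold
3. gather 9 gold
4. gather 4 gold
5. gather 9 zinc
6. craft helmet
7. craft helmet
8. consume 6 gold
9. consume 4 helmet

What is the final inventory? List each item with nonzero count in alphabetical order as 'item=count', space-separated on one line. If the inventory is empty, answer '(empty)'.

Answer: gold=20 helmet=4 zinc=5

Derivation:
After 1 (gather 3 gold): gold=3
After 2 (gather 10 gold): gold=13
After 3 (gather 9 gold): gold=22
After 4 (gather 4 gold): gold=26
After 5 (gather 9 zinc): gold=26 zinc=9
After 6 (craft helmet): gold=26 helmet=4 zinc=7
After 7 (craft helmet): gold=26 helmet=8 zinc=5
After 8 (consume 6 gold): gold=20 helmet=8 zinc=5
After 9 (consume 4 helmet): gold=20 helmet=4 zinc=5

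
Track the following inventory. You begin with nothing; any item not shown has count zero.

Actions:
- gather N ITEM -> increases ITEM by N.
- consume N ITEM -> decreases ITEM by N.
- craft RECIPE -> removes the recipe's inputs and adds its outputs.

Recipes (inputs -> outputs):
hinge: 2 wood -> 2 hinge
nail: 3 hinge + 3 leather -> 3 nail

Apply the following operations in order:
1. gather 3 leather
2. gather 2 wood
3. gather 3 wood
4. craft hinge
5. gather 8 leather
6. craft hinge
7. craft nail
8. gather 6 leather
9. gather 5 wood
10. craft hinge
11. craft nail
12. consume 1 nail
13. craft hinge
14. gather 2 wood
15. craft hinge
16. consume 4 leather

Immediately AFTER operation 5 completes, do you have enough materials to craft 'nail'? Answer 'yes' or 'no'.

Answer: no

Derivation:
After 1 (gather 3 leather): leather=3
After 2 (gather 2 wood): leather=3 wood=2
After 3 (gather 3 wood): leather=3 wood=5
After 4 (craft hinge): hinge=2 leather=3 wood=3
After 5 (gather 8 leather): hinge=2 leather=11 wood=3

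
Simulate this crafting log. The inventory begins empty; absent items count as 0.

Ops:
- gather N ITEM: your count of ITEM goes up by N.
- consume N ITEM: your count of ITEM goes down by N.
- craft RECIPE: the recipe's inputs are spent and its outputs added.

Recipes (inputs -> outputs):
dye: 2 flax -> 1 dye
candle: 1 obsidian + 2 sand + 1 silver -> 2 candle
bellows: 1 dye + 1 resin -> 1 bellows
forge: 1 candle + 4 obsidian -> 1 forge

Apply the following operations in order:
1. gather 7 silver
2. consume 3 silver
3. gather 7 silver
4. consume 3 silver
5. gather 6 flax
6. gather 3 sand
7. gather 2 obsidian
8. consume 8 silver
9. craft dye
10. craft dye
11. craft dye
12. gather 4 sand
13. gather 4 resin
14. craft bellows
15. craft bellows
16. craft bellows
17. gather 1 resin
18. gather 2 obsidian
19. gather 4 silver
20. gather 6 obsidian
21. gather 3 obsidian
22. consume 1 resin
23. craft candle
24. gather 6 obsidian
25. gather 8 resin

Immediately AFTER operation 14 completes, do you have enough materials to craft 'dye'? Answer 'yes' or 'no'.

Answer: no

Derivation:
After 1 (gather 7 silver): silver=7
After 2 (consume 3 silver): silver=4
After 3 (gather 7 silver): silver=11
After 4 (consume 3 silver): silver=8
After 5 (gather 6 flax): flax=6 silver=8
After 6 (gather 3 sand): flax=6 sand=3 silver=8
After 7 (gather 2 obsidian): flax=6 obsidian=2 sand=3 silver=8
After 8 (consume 8 silver): flax=6 obsidian=2 sand=3
After 9 (craft dye): dye=1 flax=4 obsidian=2 sand=3
After 10 (craft dye): dye=2 flax=2 obsidian=2 sand=3
After 11 (craft dye): dye=3 obsidian=2 sand=3
After 12 (gather 4 sand): dye=3 obsidian=2 sand=7
After 13 (gather 4 resin): dye=3 obsidian=2 resin=4 sand=7
After 14 (craft bellows): bellows=1 dye=2 obsidian=2 resin=3 sand=7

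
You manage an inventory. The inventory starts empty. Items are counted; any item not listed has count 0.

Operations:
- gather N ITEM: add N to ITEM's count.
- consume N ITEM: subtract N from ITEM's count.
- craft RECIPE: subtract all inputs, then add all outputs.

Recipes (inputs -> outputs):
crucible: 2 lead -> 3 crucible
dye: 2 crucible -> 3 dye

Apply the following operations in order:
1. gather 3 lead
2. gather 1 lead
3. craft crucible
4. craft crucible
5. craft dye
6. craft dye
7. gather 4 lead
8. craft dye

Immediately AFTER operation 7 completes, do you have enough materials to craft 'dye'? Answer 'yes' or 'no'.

After 1 (gather 3 lead): lead=3
After 2 (gather 1 lead): lead=4
After 3 (craft crucible): crucible=3 lead=2
After 4 (craft crucible): crucible=6
After 5 (craft dye): crucible=4 dye=3
After 6 (craft dye): crucible=2 dye=6
After 7 (gather 4 lead): crucible=2 dye=6 lead=4

Answer: yes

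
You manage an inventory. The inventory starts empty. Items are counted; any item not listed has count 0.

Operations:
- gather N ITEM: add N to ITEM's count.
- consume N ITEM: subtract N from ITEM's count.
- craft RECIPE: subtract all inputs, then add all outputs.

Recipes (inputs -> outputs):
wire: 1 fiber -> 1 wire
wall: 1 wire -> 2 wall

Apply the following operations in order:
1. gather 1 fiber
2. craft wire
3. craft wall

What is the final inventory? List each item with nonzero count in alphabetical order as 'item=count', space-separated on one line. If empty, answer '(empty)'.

Answer: wall=2

Derivation:
After 1 (gather 1 fiber): fiber=1
After 2 (craft wire): wire=1
After 3 (craft wall): wall=2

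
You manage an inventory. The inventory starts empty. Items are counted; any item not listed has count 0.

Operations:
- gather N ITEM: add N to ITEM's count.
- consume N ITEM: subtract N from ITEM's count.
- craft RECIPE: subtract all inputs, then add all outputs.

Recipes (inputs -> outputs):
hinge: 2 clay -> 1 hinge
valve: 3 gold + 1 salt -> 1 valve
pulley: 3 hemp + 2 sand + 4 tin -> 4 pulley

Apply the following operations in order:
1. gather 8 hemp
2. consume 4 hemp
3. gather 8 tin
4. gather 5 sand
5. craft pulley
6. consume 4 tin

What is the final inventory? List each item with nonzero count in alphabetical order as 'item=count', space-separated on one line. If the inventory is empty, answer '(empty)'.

After 1 (gather 8 hemp): hemp=8
After 2 (consume 4 hemp): hemp=4
After 3 (gather 8 tin): hemp=4 tin=8
After 4 (gather 5 sand): hemp=4 sand=5 tin=8
After 5 (craft pulley): hemp=1 pulley=4 sand=3 tin=4
After 6 (consume 4 tin): hemp=1 pulley=4 sand=3

Answer: hemp=1 pulley=4 sand=3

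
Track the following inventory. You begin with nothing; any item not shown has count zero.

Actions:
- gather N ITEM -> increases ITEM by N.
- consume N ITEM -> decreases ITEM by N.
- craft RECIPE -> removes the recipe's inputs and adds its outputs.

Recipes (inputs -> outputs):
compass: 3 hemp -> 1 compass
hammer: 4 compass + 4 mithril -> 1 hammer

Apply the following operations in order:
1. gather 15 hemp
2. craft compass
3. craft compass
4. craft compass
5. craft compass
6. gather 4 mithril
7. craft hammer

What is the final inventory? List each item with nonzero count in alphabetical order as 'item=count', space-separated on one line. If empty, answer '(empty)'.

Answer: hammer=1 hemp=3

Derivation:
After 1 (gather 15 hemp): hemp=15
After 2 (craft compass): compass=1 hemp=12
After 3 (craft compass): compass=2 hemp=9
After 4 (craft compass): compass=3 hemp=6
After 5 (craft compass): compass=4 hemp=3
After 6 (gather 4 mithril): compass=4 hemp=3 mithril=4
After 7 (craft hammer): hammer=1 hemp=3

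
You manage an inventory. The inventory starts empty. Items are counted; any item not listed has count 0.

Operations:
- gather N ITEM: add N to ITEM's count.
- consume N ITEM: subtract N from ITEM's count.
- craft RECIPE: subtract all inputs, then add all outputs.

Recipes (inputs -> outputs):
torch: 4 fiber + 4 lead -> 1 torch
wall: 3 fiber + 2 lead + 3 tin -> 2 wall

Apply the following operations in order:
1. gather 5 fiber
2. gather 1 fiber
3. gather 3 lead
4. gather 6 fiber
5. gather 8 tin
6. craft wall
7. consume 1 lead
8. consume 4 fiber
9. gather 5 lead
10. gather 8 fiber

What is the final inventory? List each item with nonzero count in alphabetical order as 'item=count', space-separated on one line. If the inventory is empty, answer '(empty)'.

Answer: fiber=13 lead=5 tin=5 wall=2

Derivation:
After 1 (gather 5 fiber): fiber=5
After 2 (gather 1 fiber): fiber=6
After 3 (gather 3 lead): fiber=6 lead=3
After 4 (gather 6 fiber): fiber=12 lead=3
After 5 (gather 8 tin): fiber=12 lead=3 tin=8
After 6 (craft wall): fiber=9 lead=1 tin=5 wall=2
After 7 (consume 1 lead): fiber=9 tin=5 wall=2
After 8 (consume 4 fiber): fiber=5 tin=5 wall=2
After 9 (gather 5 lead): fiber=5 lead=5 tin=5 wall=2
After 10 (gather 8 fiber): fiber=13 lead=5 tin=5 wall=2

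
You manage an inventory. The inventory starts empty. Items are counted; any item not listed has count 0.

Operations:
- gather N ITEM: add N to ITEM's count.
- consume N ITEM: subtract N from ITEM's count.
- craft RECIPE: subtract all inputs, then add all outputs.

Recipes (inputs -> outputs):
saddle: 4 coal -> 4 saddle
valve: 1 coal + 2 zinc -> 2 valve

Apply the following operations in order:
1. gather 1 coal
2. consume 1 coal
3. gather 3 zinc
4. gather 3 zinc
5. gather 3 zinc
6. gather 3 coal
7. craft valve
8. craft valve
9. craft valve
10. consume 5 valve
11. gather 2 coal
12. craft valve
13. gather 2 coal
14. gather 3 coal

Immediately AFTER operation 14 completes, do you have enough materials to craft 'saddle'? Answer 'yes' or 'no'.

After 1 (gather 1 coal): coal=1
After 2 (consume 1 coal): (empty)
After 3 (gather 3 zinc): zinc=3
After 4 (gather 3 zinc): zinc=6
After 5 (gather 3 zinc): zinc=9
After 6 (gather 3 coal): coal=3 zinc=9
After 7 (craft valve): coal=2 valve=2 zinc=7
After 8 (craft valve): coal=1 valve=4 zinc=5
After 9 (craft valve): valve=6 zinc=3
After 10 (consume 5 valve): valve=1 zinc=3
After 11 (gather 2 coal): coal=2 valve=1 zinc=3
After 12 (craft valve): coal=1 valve=3 zinc=1
After 13 (gather 2 coal): coal=3 valve=3 zinc=1
After 14 (gather 3 coal): coal=6 valve=3 zinc=1

Answer: yes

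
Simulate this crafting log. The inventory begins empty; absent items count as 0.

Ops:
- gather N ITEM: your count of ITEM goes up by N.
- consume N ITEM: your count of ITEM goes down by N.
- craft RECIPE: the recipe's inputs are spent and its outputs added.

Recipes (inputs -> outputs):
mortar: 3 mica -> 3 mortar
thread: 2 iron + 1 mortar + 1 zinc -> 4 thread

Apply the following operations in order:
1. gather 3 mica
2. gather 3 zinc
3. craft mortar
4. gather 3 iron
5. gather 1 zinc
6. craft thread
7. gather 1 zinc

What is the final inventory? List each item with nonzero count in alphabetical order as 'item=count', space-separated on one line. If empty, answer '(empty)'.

After 1 (gather 3 mica): mica=3
After 2 (gather 3 zinc): mica=3 zinc=3
After 3 (craft mortar): mortar=3 zinc=3
After 4 (gather 3 iron): iron=3 mortar=3 zinc=3
After 5 (gather 1 zinc): iron=3 mortar=3 zinc=4
After 6 (craft thread): iron=1 mortar=2 thread=4 zinc=3
After 7 (gather 1 zinc): iron=1 mortar=2 thread=4 zinc=4

Answer: iron=1 mortar=2 thread=4 zinc=4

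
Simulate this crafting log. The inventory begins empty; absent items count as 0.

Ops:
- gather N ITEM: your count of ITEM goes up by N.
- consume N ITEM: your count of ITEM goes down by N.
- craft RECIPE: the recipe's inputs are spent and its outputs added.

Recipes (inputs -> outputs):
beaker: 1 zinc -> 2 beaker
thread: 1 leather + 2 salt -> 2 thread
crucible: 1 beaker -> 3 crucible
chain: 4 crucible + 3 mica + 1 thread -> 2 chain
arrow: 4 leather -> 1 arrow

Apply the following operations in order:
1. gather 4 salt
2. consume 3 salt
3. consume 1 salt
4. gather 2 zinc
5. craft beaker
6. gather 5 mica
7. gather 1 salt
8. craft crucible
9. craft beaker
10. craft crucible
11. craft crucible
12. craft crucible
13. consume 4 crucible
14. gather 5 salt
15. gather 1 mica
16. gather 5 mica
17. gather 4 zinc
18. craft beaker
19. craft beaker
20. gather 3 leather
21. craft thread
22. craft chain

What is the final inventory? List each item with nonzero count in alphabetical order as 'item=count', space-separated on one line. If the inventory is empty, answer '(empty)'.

After 1 (gather 4 salt): salt=4
After 2 (consume 3 salt): salt=1
After 3 (consume 1 salt): (empty)
After 4 (gather 2 zinc): zinc=2
After 5 (craft beaker): beaker=2 zinc=1
After 6 (gather 5 mica): beaker=2 mica=5 zinc=1
After 7 (gather 1 salt): beaker=2 mica=5 salt=1 zinc=1
After 8 (craft crucible): beaker=1 crucible=3 mica=5 salt=1 zinc=1
After 9 (craft beaker): beaker=3 crucible=3 mica=5 salt=1
After 10 (craft crucible): beaker=2 crucible=6 mica=5 salt=1
After 11 (craft crucible): beaker=1 crucible=9 mica=5 salt=1
After 12 (craft crucible): crucible=12 mica=5 salt=1
After 13 (consume 4 crucible): crucible=8 mica=5 salt=1
After 14 (gather 5 salt): crucible=8 mica=5 salt=6
After 15 (gather 1 mica): crucible=8 mica=6 salt=6
After 16 (gather 5 mica): crucible=8 mica=11 salt=6
After 17 (gather 4 zinc): crucible=8 mica=11 salt=6 zinc=4
After 18 (craft beaker): beaker=2 crucible=8 mica=11 salt=6 zinc=3
After 19 (craft beaker): beaker=4 crucible=8 mica=11 salt=6 zinc=2
After 20 (gather 3 leather): beaker=4 crucible=8 leather=3 mica=11 salt=6 zinc=2
After 21 (craft thread): beaker=4 crucible=8 leather=2 mica=11 salt=4 thread=2 zinc=2
After 22 (craft chain): beaker=4 chain=2 crucible=4 leather=2 mica=8 salt=4 thread=1 zinc=2

Answer: beaker=4 chain=2 crucible=4 leather=2 mica=8 salt=4 thread=1 zinc=2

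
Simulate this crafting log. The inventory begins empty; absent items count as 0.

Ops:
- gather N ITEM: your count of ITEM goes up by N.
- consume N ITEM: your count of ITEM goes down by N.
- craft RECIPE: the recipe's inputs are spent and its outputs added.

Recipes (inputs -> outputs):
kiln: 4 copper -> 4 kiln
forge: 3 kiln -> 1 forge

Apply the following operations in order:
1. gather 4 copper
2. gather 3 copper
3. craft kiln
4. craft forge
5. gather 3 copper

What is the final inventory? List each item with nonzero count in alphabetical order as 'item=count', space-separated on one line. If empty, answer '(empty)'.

Answer: copper=6 forge=1 kiln=1

Derivation:
After 1 (gather 4 copper): copper=4
After 2 (gather 3 copper): copper=7
After 3 (craft kiln): copper=3 kiln=4
After 4 (craft forge): copper=3 forge=1 kiln=1
After 5 (gather 3 copper): copper=6 forge=1 kiln=1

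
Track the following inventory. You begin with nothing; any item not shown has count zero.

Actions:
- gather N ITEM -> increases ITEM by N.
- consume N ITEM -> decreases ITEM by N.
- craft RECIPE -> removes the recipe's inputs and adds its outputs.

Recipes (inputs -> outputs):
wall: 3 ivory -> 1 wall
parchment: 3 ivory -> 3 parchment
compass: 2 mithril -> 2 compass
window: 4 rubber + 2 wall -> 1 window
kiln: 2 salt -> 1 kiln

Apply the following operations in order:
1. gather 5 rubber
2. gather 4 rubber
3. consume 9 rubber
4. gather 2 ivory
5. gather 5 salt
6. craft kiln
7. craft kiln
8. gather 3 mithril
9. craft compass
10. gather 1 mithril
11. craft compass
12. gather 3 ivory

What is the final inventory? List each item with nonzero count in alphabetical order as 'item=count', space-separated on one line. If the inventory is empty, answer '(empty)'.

Answer: compass=4 ivory=5 kiln=2 salt=1

Derivation:
After 1 (gather 5 rubber): rubber=5
After 2 (gather 4 rubber): rubber=9
After 3 (consume 9 rubber): (empty)
After 4 (gather 2 ivory): ivory=2
After 5 (gather 5 salt): ivory=2 salt=5
After 6 (craft kiln): ivory=2 kiln=1 salt=3
After 7 (craft kiln): ivory=2 kiln=2 salt=1
After 8 (gather 3 mithril): ivory=2 kiln=2 mithril=3 salt=1
After 9 (craft compass): compass=2 ivory=2 kiln=2 mithril=1 salt=1
After 10 (gather 1 mithril): compass=2 ivory=2 kiln=2 mithril=2 salt=1
After 11 (craft compass): compass=4 ivory=2 kiln=2 salt=1
After 12 (gather 3 ivory): compass=4 ivory=5 kiln=2 salt=1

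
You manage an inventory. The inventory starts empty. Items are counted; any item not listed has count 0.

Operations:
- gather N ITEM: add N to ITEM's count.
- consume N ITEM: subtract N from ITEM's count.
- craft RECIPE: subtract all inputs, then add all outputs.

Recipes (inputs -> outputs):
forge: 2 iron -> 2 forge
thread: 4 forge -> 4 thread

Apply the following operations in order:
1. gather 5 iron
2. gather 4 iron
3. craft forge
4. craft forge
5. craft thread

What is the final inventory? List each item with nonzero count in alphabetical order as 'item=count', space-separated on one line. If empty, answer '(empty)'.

Answer: iron=5 thread=4

Derivation:
After 1 (gather 5 iron): iron=5
After 2 (gather 4 iron): iron=9
After 3 (craft forge): forge=2 iron=7
After 4 (craft forge): forge=4 iron=5
After 5 (craft thread): iron=5 thread=4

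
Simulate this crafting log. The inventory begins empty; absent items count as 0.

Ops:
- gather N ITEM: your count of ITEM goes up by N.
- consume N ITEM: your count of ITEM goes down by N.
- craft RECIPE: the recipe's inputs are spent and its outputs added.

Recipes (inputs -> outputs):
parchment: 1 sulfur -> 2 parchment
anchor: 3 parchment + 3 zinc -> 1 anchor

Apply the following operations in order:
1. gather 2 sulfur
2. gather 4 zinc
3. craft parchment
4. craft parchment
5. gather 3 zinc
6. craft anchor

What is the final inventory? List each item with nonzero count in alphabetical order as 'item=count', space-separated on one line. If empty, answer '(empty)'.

After 1 (gather 2 sulfur): sulfur=2
After 2 (gather 4 zinc): sulfur=2 zinc=4
After 3 (craft parchment): parchment=2 sulfur=1 zinc=4
After 4 (craft parchment): parchment=4 zinc=4
After 5 (gather 3 zinc): parchment=4 zinc=7
After 6 (craft anchor): anchor=1 parchment=1 zinc=4

Answer: anchor=1 parchment=1 zinc=4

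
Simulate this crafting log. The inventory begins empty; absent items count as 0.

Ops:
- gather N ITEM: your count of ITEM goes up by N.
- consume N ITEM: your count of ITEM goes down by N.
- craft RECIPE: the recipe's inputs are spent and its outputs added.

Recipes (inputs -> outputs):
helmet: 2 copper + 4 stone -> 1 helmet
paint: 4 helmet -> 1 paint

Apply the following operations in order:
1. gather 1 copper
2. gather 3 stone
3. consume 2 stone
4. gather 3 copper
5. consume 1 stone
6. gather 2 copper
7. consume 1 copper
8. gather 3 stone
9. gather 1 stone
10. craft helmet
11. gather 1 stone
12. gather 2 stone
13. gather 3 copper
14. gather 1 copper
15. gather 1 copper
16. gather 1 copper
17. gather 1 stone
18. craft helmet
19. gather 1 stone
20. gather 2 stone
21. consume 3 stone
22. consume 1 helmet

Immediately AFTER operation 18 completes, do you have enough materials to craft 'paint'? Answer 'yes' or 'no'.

After 1 (gather 1 copper): copper=1
After 2 (gather 3 stone): copper=1 stone=3
After 3 (consume 2 stone): copper=1 stone=1
After 4 (gather 3 copper): copper=4 stone=1
After 5 (consume 1 stone): copper=4
After 6 (gather 2 copper): copper=6
After 7 (consume 1 copper): copper=5
After 8 (gather 3 stone): copper=5 stone=3
After 9 (gather 1 stone): copper=5 stone=4
After 10 (craft helmet): copper=3 helmet=1
After 11 (gather 1 stone): copper=3 helmet=1 stone=1
After 12 (gather 2 stone): copper=3 helmet=1 stone=3
After 13 (gather 3 copper): copper=6 helmet=1 stone=3
After 14 (gather 1 copper): copper=7 helmet=1 stone=3
After 15 (gather 1 copper): copper=8 helmet=1 stone=3
After 16 (gather 1 copper): copper=9 helmet=1 stone=3
After 17 (gather 1 stone): copper=9 helmet=1 stone=4
After 18 (craft helmet): copper=7 helmet=2

Answer: no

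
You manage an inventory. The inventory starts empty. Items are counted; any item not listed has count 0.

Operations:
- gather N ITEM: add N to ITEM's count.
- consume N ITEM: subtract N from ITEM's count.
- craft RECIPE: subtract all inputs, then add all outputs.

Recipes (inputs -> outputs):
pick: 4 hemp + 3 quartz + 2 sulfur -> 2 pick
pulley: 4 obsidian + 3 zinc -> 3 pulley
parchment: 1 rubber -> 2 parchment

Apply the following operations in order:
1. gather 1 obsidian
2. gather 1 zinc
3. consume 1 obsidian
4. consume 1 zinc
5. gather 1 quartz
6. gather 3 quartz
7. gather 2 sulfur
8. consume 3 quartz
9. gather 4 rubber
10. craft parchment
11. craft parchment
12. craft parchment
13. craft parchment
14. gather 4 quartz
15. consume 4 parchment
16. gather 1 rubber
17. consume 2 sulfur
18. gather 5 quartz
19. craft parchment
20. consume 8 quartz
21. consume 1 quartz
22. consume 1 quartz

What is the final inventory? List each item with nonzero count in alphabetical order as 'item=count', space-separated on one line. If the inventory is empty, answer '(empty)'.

After 1 (gather 1 obsidian): obsidian=1
After 2 (gather 1 zinc): obsidian=1 zinc=1
After 3 (consume 1 obsidian): zinc=1
After 4 (consume 1 zinc): (empty)
After 5 (gather 1 quartz): quartz=1
After 6 (gather 3 quartz): quartz=4
After 7 (gather 2 sulfur): quartz=4 sulfur=2
After 8 (consume 3 quartz): quartz=1 sulfur=2
After 9 (gather 4 rubber): quartz=1 rubber=4 sulfur=2
After 10 (craft parchment): parchment=2 quartz=1 rubber=3 sulfur=2
After 11 (craft parchment): parchment=4 quartz=1 rubber=2 sulfur=2
After 12 (craft parchment): parchment=6 quartz=1 rubber=1 sulfur=2
After 13 (craft parchment): parchment=8 quartz=1 sulfur=2
After 14 (gather 4 quartz): parchment=8 quartz=5 sulfur=2
After 15 (consume 4 parchment): parchment=4 quartz=5 sulfur=2
After 16 (gather 1 rubber): parchment=4 quartz=5 rubber=1 sulfur=2
After 17 (consume 2 sulfur): parchment=4 quartz=5 rubber=1
After 18 (gather 5 quartz): parchment=4 quartz=10 rubber=1
After 19 (craft parchment): parchment=6 quartz=10
After 20 (consume 8 quartz): parchment=6 quartz=2
After 21 (consume 1 quartz): parchment=6 quartz=1
After 22 (consume 1 quartz): parchment=6

Answer: parchment=6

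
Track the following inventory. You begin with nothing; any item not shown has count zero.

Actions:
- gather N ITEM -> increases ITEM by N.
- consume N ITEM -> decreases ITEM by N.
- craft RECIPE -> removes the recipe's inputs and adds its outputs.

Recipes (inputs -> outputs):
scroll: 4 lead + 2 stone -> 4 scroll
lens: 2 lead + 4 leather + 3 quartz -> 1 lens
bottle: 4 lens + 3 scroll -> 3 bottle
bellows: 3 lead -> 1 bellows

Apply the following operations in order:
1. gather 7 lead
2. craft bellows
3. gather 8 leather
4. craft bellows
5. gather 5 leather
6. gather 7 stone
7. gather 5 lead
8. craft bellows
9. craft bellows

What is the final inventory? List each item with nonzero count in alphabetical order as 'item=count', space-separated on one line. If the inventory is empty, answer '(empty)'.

After 1 (gather 7 lead): lead=7
After 2 (craft bellows): bellows=1 lead=4
After 3 (gather 8 leather): bellows=1 lead=4 leather=8
After 4 (craft bellows): bellows=2 lead=1 leather=8
After 5 (gather 5 leather): bellows=2 lead=1 leather=13
After 6 (gather 7 stone): bellows=2 lead=1 leather=13 stone=7
After 7 (gather 5 lead): bellows=2 lead=6 leather=13 stone=7
After 8 (craft bellows): bellows=3 lead=3 leather=13 stone=7
After 9 (craft bellows): bellows=4 leather=13 stone=7

Answer: bellows=4 leather=13 stone=7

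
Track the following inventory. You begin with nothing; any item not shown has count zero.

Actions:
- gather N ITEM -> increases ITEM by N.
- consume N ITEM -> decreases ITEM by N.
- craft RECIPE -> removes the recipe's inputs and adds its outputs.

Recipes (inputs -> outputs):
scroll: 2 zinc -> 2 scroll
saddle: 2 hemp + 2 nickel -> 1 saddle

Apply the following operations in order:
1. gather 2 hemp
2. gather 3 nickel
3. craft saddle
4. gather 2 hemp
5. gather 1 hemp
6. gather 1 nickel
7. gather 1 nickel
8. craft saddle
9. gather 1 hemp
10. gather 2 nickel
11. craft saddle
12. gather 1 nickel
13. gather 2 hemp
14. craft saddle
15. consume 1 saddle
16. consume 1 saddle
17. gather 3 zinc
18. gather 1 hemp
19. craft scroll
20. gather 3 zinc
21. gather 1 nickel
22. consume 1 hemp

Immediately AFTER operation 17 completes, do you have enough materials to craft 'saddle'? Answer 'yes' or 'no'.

After 1 (gather 2 hemp): hemp=2
After 2 (gather 3 nickel): hemp=2 nickel=3
After 3 (craft saddle): nickel=1 saddle=1
After 4 (gather 2 hemp): hemp=2 nickel=1 saddle=1
After 5 (gather 1 hemp): hemp=3 nickel=1 saddle=1
After 6 (gather 1 nickel): hemp=3 nickel=2 saddle=1
After 7 (gather 1 nickel): hemp=3 nickel=3 saddle=1
After 8 (craft saddle): hemp=1 nickel=1 saddle=2
After 9 (gather 1 hemp): hemp=2 nickel=1 saddle=2
After 10 (gather 2 nickel): hemp=2 nickel=3 saddle=2
After 11 (craft saddle): nickel=1 saddle=3
After 12 (gather 1 nickel): nickel=2 saddle=3
After 13 (gather 2 hemp): hemp=2 nickel=2 saddle=3
After 14 (craft saddle): saddle=4
After 15 (consume 1 saddle): saddle=3
After 16 (consume 1 saddle): saddle=2
After 17 (gather 3 zinc): saddle=2 zinc=3

Answer: no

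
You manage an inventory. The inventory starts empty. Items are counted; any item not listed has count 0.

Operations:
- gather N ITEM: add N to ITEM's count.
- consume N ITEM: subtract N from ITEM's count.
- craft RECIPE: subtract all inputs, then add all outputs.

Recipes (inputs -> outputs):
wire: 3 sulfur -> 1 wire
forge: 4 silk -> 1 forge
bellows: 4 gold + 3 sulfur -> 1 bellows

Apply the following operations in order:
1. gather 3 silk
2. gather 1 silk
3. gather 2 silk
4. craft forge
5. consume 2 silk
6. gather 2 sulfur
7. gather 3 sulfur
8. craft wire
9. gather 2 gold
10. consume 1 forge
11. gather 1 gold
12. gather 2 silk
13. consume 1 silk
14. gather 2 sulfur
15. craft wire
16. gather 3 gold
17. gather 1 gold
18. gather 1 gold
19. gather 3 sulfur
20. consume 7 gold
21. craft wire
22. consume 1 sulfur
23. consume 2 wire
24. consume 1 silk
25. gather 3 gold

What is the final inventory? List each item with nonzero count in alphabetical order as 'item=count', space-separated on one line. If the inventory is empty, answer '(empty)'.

Answer: gold=4 wire=1

Derivation:
After 1 (gather 3 silk): silk=3
After 2 (gather 1 silk): silk=4
After 3 (gather 2 silk): silk=6
After 4 (craft forge): forge=1 silk=2
After 5 (consume 2 silk): forge=1
After 6 (gather 2 sulfur): forge=1 sulfur=2
After 7 (gather 3 sulfur): forge=1 sulfur=5
After 8 (craft wire): forge=1 sulfur=2 wire=1
After 9 (gather 2 gold): forge=1 gold=2 sulfur=2 wire=1
After 10 (consume 1 forge): gold=2 sulfur=2 wire=1
After 11 (gather 1 gold): gold=3 sulfur=2 wire=1
After 12 (gather 2 silk): gold=3 silk=2 sulfur=2 wire=1
After 13 (consume 1 silk): gold=3 silk=1 sulfur=2 wire=1
After 14 (gather 2 sulfur): gold=3 silk=1 sulfur=4 wire=1
After 15 (craft wire): gold=3 silk=1 sulfur=1 wire=2
After 16 (gather 3 gold): gold=6 silk=1 sulfur=1 wire=2
After 17 (gather 1 gold): gold=7 silk=1 sulfur=1 wire=2
After 18 (gather 1 gold): gold=8 silk=1 sulfur=1 wire=2
After 19 (gather 3 sulfur): gold=8 silk=1 sulfur=4 wire=2
After 20 (consume 7 gold): gold=1 silk=1 sulfur=4 wire=2
After 21 (craft wire): gold=1 silk=1 sulfur=1 wire=3
After 22 (consume 1 sulfur): gold=1 silk=1 wire=3
After 23 (consume 2 wire): gold=1 silk=1 wire=1
After 24 (consume 1 silk): gold=1 wire=1
After 25 (gather 3 gold): gold=4 wire=1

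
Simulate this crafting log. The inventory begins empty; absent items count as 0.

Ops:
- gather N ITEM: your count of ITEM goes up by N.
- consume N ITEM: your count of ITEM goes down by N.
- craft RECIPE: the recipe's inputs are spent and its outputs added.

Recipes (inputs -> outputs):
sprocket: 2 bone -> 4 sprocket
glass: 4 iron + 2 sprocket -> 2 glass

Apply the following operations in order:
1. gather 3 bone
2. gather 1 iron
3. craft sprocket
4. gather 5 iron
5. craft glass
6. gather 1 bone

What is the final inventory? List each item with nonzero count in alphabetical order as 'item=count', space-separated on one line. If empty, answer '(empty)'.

Answer: bone=2 glass=2 iron=2 sprocket=2

Derivation:
After 1 (gather 3 bone): bone=3
After 2 (gather 1 iron): bone=3 iron=1
After 3 (craft sprocket): bone=1 iron=1 sprocket=4
After 4 (gather 5 iron): bone=1 iron=6 sprocket=4
After 5 (craft glass): bone=1 glass=2 iron=2 sprocket=2
After 6 (gather 1 bone): bone=2 glass=2 iron=2 sprocket=2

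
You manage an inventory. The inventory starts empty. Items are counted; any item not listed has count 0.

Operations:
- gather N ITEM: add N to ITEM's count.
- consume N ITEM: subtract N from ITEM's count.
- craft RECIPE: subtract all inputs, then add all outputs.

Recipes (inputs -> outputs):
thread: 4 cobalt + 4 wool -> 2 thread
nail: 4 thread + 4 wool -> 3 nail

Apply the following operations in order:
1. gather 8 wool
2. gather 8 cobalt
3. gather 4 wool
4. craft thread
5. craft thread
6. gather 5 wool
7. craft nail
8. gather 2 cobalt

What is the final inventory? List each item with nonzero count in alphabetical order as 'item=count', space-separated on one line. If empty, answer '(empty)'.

After 1 (gather 8 wool): wool=8
After 2 (gather 8 cobalt): cobalt=8 wool=8
After 3 (gather 4 wool): cobalt=8 wool=12
After 4 (craft thread): cobalt=4 thread=2 wool=8
After 5 (craft thread): thread=4 wool=4
After 6 (gather 5 wool): thread=4 wool=9
After 7 (craft nail): nail=3 wool=5
After 8 (gather 2 cobalt): cobalt=2 nail=3 wool=5

Answer: cobalt=2 nail=3 wool=5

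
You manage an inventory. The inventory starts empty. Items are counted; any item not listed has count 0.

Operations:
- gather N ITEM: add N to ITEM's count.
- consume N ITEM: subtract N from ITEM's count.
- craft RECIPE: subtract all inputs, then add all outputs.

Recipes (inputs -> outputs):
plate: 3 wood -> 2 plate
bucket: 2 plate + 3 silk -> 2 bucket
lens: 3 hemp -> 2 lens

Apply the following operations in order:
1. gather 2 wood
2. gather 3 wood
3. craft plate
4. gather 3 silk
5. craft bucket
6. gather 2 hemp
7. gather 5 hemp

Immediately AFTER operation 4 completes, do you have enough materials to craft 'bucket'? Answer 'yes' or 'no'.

After 1 (gather 2 wood): wood=2
After 2 (gather 3 wood): wood=5
After 3 (craft plate): plate=2 wood=2
After 4 (gather 3 silk): plate=2 silk=3 wood=2

Answer: yes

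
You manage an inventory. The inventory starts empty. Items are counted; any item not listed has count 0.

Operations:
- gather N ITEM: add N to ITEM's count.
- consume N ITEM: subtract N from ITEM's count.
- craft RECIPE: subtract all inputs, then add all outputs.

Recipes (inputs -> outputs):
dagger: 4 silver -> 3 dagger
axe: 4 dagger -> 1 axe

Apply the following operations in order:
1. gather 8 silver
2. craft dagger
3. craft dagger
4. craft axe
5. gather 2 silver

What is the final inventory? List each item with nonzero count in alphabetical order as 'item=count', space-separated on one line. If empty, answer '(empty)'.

After 1 (gather 8 silver): silver=8
After 2 (craft dagger): dagger=3 silver=4
After 3 (craft dagger): dagger=6
After 4 (craft axe): axe=1 dagger=2
After 5 (gather 2 silver): axe=1 dagger=2 silver=2

Answer: axe=1 dagger=2 silver=2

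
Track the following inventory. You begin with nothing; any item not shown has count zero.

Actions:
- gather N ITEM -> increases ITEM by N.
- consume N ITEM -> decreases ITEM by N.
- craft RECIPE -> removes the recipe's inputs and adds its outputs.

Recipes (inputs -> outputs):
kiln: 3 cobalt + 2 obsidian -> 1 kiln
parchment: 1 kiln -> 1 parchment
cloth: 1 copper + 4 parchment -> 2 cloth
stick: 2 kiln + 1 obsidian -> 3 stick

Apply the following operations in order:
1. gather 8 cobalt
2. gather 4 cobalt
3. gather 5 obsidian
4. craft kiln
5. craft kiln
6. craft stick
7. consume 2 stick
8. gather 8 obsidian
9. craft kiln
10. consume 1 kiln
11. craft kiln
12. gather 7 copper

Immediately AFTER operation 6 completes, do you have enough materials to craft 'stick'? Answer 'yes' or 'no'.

Answer: no

Derivation:
After 1 (gather 8 cobalt): cobalt=8
After 2 (gather 4 cobalt): cobalt=12
After 3 (gather 5 obsidian): cobalt=12 obsidian=5
After 4 (craft kiln): cobalt=9 kiln=1 obsidian=3
After 5 (craft kiln): cobalt=6 kiln=2 obsidian=1
After 6 (craft stick): cobalt=6 stick=3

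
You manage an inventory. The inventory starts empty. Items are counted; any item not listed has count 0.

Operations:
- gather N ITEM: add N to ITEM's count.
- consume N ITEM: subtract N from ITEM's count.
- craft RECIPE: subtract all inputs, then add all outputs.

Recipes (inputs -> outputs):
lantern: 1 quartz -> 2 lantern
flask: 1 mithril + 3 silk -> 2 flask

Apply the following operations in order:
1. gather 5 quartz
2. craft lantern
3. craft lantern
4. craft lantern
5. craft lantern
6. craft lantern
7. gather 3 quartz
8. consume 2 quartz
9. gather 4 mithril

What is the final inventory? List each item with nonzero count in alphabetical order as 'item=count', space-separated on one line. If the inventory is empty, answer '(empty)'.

After 1 (gather 5 quartz): quartz=5
After 2 (craft lantern): lantern=2 quartz=4
After 3 (craft lantern): lantern=4 quartz=3
After 4 (craft lantern): lantern=6 quartz=2
After 5 (craft lantern): lantern=8 quartz=1
After 6 (craft lantern): lantern=10
After 7 (gather 3 quartz): lantern=10 quartz=3
After 8 (consume 2 quartz): lantern=10 quartz=1
After 9 (gather 4 mithril): lantern=10 mithril=4 quartz=1

Answer: lantern=10 mithril=4 quartz=1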